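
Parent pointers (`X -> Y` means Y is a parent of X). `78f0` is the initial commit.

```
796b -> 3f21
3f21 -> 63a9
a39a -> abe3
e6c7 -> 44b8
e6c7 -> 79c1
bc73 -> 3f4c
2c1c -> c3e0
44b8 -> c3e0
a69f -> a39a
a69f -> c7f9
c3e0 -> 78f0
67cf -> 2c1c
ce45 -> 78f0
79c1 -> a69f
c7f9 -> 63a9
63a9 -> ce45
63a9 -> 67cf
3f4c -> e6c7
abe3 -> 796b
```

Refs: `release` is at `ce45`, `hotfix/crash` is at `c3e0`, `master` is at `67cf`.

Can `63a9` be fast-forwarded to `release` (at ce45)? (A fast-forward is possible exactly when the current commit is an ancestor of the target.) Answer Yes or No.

No

A fast-forward from 63a9 to ce45 is possible iff 63a9 is an ancestor of ce45.
Ancestors of ce45: {78f0, ce45}.
63a9 is not among them, so fast-forward is not possible.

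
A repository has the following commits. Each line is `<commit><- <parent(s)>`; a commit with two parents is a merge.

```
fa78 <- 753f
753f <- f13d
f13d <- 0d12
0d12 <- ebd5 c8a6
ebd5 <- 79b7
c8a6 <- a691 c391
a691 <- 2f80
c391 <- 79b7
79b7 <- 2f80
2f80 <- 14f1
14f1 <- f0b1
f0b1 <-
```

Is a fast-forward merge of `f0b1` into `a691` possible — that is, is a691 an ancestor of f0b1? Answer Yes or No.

A fast-forward from a691 to f0b1 is possible iff a691 is an ancestor of f0b1.
Ancestors of f0b1: {f0b1}.
a691 is not among them, so fast-forward is not possible.

No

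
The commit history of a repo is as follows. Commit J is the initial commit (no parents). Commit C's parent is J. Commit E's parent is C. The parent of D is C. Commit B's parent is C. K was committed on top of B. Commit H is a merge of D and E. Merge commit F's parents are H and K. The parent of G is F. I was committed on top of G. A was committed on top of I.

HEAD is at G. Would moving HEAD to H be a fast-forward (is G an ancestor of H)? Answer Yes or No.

A fast-forward from G to H is possible iff G is an ancestor of H.
Ancestors of H: {C, D, E, H, J}.
G is not among them, so fast-forward is not possible.

No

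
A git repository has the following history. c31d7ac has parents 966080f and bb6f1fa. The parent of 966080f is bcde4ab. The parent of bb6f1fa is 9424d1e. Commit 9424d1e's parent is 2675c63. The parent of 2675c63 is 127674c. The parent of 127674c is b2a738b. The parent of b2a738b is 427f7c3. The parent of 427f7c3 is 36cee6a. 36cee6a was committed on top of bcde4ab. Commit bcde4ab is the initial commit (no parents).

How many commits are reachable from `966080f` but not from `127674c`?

1

Reachable from 966080f: {966080f, bcde4ab}.
Reachable from 127674c: {127674c, 36cee6a, 427f7c3, b2a738b, bcde4ab}.
In 966080f's history but not 127674c's: {966080f} — 1 commit.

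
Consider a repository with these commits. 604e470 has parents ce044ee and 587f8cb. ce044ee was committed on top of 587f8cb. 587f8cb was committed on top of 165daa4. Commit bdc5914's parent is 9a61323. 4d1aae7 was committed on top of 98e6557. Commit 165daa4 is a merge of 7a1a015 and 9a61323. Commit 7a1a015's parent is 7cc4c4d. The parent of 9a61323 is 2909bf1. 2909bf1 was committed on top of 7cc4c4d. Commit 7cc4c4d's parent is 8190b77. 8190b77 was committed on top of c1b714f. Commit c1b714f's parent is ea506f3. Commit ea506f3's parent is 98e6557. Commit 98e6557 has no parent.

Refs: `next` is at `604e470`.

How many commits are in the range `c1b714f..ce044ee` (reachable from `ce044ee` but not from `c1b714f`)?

Reachable from ce044ee: {165daa4, 2909bf1, 587f8cb, 7a1a015, 7cc4c4d, 8190b77, 98e6557, 9a61323, c1b714f, ce044ee, ea506f3}.
Reachable from c1b714f: {98e6557, c1b714f, ea506f3}.
In ce044ee's history but not c1b714f's: {165daa4, 2909bf1, 587f8cb, 7a1a015, 7cc4c4d, 8190b77, 9a61323, ce044ee} — 8 commits.

8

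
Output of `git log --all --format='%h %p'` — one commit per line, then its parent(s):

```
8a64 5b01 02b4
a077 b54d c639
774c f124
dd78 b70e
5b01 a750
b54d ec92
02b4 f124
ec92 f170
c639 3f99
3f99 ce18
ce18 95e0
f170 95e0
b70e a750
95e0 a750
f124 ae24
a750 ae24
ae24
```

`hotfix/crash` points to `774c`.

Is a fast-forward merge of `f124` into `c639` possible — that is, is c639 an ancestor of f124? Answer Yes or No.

No

A fast-forward from c639 to f124 is possible iff c639 is an ancestor of f124.
Ancestors of f124: {ae24, f124}.
c639 is not among them, so fast-forward is not possible.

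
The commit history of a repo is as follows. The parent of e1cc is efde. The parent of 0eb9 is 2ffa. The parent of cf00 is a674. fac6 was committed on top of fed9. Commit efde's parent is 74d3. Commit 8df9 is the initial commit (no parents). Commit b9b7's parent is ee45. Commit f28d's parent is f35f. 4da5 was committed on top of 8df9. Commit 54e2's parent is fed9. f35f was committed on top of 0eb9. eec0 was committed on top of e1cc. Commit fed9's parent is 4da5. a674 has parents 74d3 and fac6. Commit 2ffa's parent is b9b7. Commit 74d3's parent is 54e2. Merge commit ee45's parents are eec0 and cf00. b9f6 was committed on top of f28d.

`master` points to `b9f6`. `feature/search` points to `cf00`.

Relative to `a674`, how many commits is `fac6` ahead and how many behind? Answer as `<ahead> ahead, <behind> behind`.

0 ahead, 3 behind

Reachable from fac6: {4da5, 8df9, fac6, fed9}.
Reachable from a674: {4da5, 54e2, 74d3, 8df9, a674, fac6, fed9}.
Only in fac6's history (ahead): {} — 0.
Only in a674's history (behind): {54e2, 74d3, a674} — 3.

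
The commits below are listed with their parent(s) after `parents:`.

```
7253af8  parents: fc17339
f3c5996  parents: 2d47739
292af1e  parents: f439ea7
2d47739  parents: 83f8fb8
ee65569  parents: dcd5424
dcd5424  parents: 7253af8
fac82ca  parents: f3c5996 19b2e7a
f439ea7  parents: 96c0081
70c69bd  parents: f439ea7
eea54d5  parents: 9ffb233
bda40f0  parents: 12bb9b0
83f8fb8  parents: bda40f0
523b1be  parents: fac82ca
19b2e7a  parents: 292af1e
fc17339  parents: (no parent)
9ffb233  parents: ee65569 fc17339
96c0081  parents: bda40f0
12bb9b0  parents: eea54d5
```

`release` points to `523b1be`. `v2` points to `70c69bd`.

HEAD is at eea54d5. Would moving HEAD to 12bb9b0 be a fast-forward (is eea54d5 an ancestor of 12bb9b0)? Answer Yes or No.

A fast-forward from eea54d5 to 12bb9b0 is possible iff eea54d5 is an ancestor of 12bb9b0.
Ancestors of 12bb9b0: {12bb9b0, 7253af8, 9ffb233, dcd5424, ee65569, eea54d5, fc17339}.
eea54d5 is among them, so fast-forward is possible.

Yes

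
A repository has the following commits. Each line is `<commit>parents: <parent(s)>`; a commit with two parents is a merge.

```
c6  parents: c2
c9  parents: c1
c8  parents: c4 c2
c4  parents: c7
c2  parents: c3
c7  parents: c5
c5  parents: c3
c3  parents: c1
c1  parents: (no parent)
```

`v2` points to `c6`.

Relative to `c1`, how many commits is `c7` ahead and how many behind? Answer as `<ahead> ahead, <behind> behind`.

3 ahead, 0 behind

Reachable from c7: {c1, c3, c5, c7}.
Reachable from c1: {c1}.
Only in c7's history (ahead): {c3, c5, c7} — 3.
Only in c1's history (behind): {} — 0.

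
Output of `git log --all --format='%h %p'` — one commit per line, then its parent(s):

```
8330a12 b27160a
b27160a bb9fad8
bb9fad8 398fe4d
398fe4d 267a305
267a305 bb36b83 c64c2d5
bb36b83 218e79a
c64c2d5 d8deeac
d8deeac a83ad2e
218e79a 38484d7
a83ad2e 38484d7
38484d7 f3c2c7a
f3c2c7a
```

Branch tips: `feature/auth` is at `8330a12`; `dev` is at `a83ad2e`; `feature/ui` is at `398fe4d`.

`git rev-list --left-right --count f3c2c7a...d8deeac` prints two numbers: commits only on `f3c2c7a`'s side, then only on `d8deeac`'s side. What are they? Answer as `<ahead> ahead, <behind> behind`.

Reachable from f3c2c7a: {f3c2c7a}.
Reachable from d8deeac: {38484d7, a83ad2e, d8deeac, f3c2c7a}.
Only in f3c2c7a's history (ahead): {} — 0.
Only in d8deeac's history (behind): {38484d7, a83ad2e, d8deeac} — 3.

0 ahead, 3 behind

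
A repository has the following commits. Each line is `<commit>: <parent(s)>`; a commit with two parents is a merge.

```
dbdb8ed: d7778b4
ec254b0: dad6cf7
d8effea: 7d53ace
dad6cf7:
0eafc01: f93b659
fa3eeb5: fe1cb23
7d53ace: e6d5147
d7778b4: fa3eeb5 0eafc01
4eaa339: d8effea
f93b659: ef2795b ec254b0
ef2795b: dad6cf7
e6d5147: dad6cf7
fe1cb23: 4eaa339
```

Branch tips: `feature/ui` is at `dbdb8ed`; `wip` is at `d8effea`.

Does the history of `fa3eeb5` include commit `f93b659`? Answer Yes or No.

Ancestors of fa3eeb5: {4eaa339, 7d53ace, d8effea, dad6cf7, e6d5147, fa3eeb5, fe1cb23}.
f93b659 is not in that set, so it is not an ancestor of fa3eeb5.

No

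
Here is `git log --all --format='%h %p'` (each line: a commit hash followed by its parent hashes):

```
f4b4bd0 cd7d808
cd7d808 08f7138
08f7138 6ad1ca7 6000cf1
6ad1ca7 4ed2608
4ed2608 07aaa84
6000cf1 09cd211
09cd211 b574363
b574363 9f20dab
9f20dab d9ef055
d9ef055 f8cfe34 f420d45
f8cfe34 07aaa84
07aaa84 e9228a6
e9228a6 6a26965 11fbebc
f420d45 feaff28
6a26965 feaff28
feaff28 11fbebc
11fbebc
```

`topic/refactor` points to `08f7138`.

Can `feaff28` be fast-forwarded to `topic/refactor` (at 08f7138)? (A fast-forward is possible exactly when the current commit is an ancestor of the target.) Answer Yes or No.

Yes

A fast-forward from feaff28 to 08f7138 is possible iff feaff28 is an ancestor of 08f7138.
Ancestors of 08f7138: {07aaa84, 08f7138, 09cd211, 11fbebc, 4ed2608, 6000cf1, 6a26965, 6ad1ca7, 9f20dab, b574363, d9ef055, e9228a6, f420d45, f8cfe34, feaff28}.
feaff28 is among them, so fast-forward is possible.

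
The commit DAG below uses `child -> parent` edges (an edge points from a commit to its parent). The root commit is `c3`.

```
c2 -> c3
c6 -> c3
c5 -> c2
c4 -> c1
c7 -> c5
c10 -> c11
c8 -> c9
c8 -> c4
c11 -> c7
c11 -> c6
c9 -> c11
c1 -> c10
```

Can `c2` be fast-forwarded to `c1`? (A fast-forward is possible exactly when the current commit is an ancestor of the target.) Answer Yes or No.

Yes

A fast-forward from c2 to c1 is possible iff c2 is an ancestor of c1.
Ancestors of c1: {c1, c10, c11, c2, c3, c5, c6, c7}.
c2 is among them, so fast-forward is possible.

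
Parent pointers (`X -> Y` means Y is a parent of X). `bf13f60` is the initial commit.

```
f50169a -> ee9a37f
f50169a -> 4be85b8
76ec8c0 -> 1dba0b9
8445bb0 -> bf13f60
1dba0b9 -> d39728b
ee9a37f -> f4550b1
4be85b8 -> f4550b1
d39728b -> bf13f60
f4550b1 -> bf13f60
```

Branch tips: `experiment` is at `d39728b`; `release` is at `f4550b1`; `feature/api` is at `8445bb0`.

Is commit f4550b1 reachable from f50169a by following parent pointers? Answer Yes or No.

Ancestors of f50169a (commits reachable by following parents): {4be85b8, bf13f60, ee9a37f, f4550b1, f50169a}.
f4550b1 is in that set, so it is an ancestor of f50169a.

Yes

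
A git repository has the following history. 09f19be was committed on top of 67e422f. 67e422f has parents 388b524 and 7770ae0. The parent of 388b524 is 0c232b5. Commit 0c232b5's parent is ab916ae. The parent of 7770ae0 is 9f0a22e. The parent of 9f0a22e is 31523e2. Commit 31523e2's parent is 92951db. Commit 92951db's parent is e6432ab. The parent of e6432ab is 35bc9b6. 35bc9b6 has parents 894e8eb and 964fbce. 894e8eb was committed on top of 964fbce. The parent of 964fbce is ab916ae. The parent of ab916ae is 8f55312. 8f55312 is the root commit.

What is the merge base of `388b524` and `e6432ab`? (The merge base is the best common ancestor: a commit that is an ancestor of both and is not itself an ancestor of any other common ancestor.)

Ancestors of 388b524: {0c232b5, 388b524, 8f55312, ab916ae}.
Ancestors of e6432ab: {35bc9b6, 894e8eb, 8f55312, 964fbce, ab916ae, e6432ab}.
Common ancestors: {8f55312, ab916ae}.
Among these, ab916ae is not an ancestor of any other common ancestor — it is the merge base.

ab916ae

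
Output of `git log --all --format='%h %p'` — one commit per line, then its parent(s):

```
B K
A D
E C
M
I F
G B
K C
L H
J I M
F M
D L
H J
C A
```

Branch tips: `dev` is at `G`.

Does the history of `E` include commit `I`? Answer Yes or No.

Ancestors of E (commits reachable by following parents): {A, C, D, E, F, H, I, J, L, M}.
I is in that set, so it is an ancestor of E.

Yes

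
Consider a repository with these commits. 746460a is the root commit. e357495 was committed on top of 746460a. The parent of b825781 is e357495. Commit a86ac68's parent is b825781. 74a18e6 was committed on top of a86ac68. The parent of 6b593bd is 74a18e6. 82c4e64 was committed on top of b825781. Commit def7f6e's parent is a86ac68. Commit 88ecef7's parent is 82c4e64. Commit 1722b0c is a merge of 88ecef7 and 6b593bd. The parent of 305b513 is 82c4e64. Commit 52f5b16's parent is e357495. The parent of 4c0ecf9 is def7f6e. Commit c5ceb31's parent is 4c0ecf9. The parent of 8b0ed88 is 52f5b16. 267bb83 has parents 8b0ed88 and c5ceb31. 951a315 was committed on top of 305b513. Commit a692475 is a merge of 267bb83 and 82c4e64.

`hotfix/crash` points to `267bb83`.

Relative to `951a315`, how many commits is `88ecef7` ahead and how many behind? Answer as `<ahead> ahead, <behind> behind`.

Reachable from 88ecef7: {746460a, 82c4e64, 88ecef7, b825781, e357495}.
Reachable from 951a315: {305b513, 746460a, 82c4e64, 951a315, b825781, e357495}.
Only in 88ecef7's history (ahead): {88ecef7} — 1.
Only in 951a315's history (behind): {305b513, 951a315} — 2.

1 ahead, 2 behind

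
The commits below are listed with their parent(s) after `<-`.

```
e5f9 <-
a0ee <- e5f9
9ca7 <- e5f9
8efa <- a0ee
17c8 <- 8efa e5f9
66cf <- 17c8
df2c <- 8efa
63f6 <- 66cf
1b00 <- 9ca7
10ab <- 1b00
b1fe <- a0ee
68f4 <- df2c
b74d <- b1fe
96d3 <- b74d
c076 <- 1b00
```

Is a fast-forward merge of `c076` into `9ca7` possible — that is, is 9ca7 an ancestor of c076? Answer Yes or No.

Yes

A fast-forward from 9ca7 to c076 is possible iff 9ca7 is an ancestor of c076.
Ancestors of c076: {1b00, 9ca7, c076, e5f9}.
9ca7 is among them, so fast-forward is possible.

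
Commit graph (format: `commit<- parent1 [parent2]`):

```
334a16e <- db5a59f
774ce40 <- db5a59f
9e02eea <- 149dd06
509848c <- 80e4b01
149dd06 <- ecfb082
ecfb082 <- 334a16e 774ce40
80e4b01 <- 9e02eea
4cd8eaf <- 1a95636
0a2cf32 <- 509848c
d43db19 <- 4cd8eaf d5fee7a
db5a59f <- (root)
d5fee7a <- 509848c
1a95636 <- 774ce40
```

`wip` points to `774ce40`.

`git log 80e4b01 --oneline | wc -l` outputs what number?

Walking parent pointers from 80e4b01: reachable set = {149dd06, 334a16e, 774ce40, 80e4b01, 9e02eea, db5a59f, ecfb082}.
That is 7 commits.

7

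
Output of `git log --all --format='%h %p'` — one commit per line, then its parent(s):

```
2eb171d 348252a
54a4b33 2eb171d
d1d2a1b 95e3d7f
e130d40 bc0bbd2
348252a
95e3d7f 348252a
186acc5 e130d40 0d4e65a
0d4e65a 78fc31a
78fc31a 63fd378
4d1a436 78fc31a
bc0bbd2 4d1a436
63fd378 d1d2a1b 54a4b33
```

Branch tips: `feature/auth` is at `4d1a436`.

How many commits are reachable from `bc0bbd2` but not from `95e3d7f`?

7

Reachable from bc0bbd2: {2eb171d, 348252a, 4d1a436, 54a4b33, 63fd378, 78fc31a, 95e3d7f, bc0bbd2, d1d2a1b}.
Reachable from 95e3d7f: {348252a, 95e3d7f}.
In bc0bbd2's history but not 95e3d7f's: {2eb171d, 4d1a436, 54a4b33, 63fd378, 78fc31a, bc0bbd2, d1d2a1b} — 7 commits.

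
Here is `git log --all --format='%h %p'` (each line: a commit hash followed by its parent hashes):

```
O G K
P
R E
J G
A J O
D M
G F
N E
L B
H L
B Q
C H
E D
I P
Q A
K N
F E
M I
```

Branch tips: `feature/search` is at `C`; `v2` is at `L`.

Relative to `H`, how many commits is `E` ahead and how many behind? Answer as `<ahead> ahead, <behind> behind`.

Reachable from E: {D, E, I, M, P}.
Reachable from H: {A, B, D, E, F, G, H, I, J, K, L, M, N, O, P, Q}.
Only in E's history (ahead): {} — 0.
Only in H's history (behind): {A, B, F, G, H, J, K, L, N, O, Q} — 11.

0 ahead, 11 behind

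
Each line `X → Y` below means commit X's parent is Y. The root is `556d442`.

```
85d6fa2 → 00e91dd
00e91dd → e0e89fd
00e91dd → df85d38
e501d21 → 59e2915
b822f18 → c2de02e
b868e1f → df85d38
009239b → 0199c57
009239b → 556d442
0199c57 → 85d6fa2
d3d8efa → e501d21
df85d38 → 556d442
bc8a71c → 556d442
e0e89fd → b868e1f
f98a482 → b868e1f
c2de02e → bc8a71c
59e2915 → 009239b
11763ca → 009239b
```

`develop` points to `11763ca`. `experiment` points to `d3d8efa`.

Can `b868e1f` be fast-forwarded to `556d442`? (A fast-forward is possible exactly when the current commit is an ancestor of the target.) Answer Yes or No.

No

A fast-forward from b868e1f to 556d442 is possible iff b868e1f is an ancestor of 556d442.
Ancestors of 556d442: {556d442}.
b868e1f is not among them, so fast-forward is not possible.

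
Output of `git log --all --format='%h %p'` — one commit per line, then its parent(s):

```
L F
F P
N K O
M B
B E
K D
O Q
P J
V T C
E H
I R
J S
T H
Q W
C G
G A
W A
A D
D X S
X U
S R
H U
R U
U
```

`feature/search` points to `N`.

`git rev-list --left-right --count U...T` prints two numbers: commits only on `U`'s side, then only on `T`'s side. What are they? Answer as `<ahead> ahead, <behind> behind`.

0 ahead, 2 behind

Reachable from U: {U}.
Reachable from T: {H, T, U}.
Only in U's history (ahead): {} — 0.
Only in T's history (behind): {H, T} — 2.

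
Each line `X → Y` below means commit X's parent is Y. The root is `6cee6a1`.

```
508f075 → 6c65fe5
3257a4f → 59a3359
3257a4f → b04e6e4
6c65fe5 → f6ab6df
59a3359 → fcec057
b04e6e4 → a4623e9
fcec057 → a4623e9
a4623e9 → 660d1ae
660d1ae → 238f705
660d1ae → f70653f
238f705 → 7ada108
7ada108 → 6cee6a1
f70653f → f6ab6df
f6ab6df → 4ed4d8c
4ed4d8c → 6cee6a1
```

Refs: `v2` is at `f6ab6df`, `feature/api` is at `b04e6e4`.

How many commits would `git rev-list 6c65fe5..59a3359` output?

7

Reachable from 59a3359: {238f705, 4ed4d8c, 59a3359, 660d1ae, 6cee6a1, 7ada108, a4623e9, f6ab6df, f70653f, fcec057}.
Reachable from 6c65fe5: {4ed4d8c, 6c65fe5, 6cee6a1, f6ab6df}.
In 59a3359's history but not 6c65fe5's: {238f705, 59a3359, 660d1ae, 7ada108, a4623e9, f70653f, fcec057} — 7 commits.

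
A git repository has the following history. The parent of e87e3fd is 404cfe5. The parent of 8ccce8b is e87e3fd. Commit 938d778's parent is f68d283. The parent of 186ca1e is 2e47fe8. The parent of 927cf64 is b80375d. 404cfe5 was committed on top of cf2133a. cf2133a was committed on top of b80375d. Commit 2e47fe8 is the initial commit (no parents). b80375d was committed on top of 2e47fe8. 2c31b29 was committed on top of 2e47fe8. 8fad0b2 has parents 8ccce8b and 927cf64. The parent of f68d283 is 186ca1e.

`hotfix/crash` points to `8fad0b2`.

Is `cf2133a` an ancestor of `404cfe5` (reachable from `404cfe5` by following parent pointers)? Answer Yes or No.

Ancestors of 404cfe5 (commits reachable by following parents): {2e47fe8, 404cfe5, b80375d, cf2133a}.
cf2133a is in that set, so it is an ancestor of 404cfe5.

Yes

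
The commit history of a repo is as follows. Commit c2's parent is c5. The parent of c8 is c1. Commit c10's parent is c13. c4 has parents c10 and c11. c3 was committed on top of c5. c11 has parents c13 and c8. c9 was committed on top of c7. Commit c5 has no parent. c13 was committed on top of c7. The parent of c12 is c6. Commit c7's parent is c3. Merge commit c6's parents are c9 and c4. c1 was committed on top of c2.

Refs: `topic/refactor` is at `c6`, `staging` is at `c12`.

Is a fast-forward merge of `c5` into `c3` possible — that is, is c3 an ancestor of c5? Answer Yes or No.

No

A fast-forward from c3 to c5 is possible iff c3 is an ancestor of c5.
Ancestors of c5: {c5}.
c3 is not among them, so fast-forward is not possible.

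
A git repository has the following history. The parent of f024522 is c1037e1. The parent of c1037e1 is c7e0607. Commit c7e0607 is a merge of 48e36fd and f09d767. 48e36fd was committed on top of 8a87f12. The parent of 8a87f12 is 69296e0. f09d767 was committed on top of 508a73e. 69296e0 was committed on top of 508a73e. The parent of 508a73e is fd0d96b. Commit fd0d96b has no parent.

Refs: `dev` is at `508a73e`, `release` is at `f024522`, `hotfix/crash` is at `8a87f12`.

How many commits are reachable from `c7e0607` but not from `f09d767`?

Reachable from c7e0607: {48e36fd, 508a73e, 69296e0, 8a87f12, c7e0607, f09d767, fd0d96b}.
Reachable from f09d767: {508a73e, f09d767, fd0d96b}.
In c7e0607's history but not f09d767's: {48e36fd, 69296e0, 8a87f12, c7e0607} — 4 commits.

4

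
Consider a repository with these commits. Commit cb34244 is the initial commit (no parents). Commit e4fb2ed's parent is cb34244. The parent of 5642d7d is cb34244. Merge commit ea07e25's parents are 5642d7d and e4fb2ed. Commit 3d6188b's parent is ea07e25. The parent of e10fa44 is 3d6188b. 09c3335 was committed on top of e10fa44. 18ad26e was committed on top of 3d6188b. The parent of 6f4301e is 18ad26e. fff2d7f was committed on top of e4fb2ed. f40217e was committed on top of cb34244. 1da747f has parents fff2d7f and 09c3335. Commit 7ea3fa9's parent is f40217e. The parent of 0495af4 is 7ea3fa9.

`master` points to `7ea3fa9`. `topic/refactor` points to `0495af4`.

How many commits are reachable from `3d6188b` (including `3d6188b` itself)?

Walking parent pointers from 3d6188b: reachable set = {3d6188b, 5642d7d, cb34244, e4fb2ed, ea07e25}.
That is 5 commits.

5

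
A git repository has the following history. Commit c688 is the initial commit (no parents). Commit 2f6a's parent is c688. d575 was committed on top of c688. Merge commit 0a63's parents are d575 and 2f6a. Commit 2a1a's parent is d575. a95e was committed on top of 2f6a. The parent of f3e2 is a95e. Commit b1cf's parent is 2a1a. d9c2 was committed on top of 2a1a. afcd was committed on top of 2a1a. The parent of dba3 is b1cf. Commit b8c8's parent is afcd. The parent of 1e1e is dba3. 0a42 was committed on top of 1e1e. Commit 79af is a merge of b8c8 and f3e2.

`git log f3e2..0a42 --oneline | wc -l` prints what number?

Reachable from 0a42: {0a42, 1e1e, 2a1a, b1cf, c688, d575, dba3}.
Reachable from f3e2: {2f6a, a95e, c688, f3e2}.
In 0a42's history but not f3e2's: {0a42, 1e1e, 2a1a, b1cf, d575, dba3} — 6 commits.

6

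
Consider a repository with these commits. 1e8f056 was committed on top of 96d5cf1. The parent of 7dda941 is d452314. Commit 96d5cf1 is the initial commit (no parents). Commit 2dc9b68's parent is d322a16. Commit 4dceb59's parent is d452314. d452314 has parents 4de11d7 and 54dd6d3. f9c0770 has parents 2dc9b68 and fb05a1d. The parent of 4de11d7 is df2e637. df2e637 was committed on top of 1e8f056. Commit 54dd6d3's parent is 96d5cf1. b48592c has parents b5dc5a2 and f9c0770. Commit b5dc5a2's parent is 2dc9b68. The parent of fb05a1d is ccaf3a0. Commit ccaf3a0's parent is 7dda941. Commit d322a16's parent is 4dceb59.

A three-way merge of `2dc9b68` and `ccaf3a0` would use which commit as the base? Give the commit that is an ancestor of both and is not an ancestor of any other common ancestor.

d452314

Ancestors of 2dc9b68: {1e8f056, 2dc9b68, 4dceb59, 4de11d7, 54dd6d3, 96d5cf1, d322a16, d452314, df2e637}.
Ancestors of ccaf3a0: {1e8f056, 4de11d7, 54dd6d3, 7dda941, 96d5cf1, ccaf3a0, d452314, df2e637}.
Common ancestors: {1e8f056, 4de11d7, 54dd6d3, 96d5cf1, d452314, df2e637}.
Among these, d452314 is not an ancestor of any other common ancestor — it is the merge base.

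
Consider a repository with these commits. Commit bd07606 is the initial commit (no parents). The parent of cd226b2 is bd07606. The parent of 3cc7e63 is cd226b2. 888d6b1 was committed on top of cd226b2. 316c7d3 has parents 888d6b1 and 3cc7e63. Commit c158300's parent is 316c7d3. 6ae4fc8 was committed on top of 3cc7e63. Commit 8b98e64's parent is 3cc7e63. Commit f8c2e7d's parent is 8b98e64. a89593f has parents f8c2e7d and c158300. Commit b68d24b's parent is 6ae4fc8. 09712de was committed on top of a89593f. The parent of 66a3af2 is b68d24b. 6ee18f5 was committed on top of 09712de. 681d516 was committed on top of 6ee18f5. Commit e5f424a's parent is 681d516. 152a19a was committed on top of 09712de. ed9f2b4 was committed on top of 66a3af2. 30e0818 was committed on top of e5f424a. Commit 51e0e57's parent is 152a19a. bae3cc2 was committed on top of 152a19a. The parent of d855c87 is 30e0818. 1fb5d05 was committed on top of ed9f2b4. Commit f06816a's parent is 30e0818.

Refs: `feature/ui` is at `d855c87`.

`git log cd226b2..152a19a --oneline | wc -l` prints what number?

9

Reachable from 152a19a: {09712de, 152a19a, 316c7d3, 3cc7e63, 888d6b1, 8b98e64, a89593f, bd07606, c158300, cd226b2, f8c2e7d}.
Reachable from cd226b2: {bd07606, cd226b2}.
In 152a19a's history but not cd226b2's: {09712de, 152a19a, 316c7d3, 3cc7e63, 888d6b1, 8b98e64, a89593f, c158300, f8c2e7d} — 9 commits.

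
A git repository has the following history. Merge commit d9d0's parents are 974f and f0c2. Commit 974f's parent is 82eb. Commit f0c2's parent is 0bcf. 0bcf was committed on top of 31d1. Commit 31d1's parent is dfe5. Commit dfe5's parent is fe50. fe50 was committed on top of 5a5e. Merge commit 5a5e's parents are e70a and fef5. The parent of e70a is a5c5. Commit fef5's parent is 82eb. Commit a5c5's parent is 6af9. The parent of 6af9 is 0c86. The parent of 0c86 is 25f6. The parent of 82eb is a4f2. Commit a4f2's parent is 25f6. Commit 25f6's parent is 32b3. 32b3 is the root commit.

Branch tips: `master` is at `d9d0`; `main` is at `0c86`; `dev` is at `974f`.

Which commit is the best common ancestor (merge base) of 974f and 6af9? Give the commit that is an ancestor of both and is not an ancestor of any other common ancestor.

25f6

Ancestors of 974f: {25f6, 32b3, 82eb, 974f, a4f2}.
Ancestors of 6af9: {0c86, 25f6, 32b3, 6af9}.
Common ancestors: {25f6, 32b3}.
Among these, 25f6 is not an ancestor of any other common ancestor — it is the merge base.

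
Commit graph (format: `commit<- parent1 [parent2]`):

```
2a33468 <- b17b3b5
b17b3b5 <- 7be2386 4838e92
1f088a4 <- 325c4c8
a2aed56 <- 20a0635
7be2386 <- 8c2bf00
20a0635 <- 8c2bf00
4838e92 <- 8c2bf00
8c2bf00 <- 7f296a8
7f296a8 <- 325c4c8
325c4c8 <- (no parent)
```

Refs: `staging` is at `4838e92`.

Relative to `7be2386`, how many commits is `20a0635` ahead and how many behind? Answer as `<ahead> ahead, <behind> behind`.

Reachable from 20a0635: {20a0635, 325c4c8, 7f296a8, 8c2bf00}.
Reachable from 7be2386: {325c4c8, 7be2386, 7f296a8, 8c2bf00}.
Only in 20a0635's history (ahead): {20a0635} — 1.
Only in 7be2386's history (behind): {7be2386} — 1.

1 ahead, 1 behind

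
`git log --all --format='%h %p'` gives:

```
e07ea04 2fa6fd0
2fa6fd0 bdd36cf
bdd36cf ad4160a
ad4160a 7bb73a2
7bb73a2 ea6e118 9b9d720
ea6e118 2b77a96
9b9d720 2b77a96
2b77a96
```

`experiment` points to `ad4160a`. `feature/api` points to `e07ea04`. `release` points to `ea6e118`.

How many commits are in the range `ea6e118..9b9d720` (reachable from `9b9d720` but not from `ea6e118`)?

Reachable from 9b9d720: {2b77a96, 9b9d720}.
Reachable from ea6e118: {2b77a96, ea6e118}.
In 9b9d720's history but not ea6e118's: {9b9d720} — 1 commit.

1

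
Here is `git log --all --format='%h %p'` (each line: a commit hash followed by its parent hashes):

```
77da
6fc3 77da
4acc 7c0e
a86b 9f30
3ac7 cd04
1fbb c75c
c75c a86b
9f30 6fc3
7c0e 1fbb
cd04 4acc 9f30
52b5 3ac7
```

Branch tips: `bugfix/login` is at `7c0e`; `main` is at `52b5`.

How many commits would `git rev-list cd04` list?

Walking parent pointers from cd04: reachable set = {1fbb, 4acc, 6fc3, 77da, 7c0e, 9f30, a86b, c75c, cd04}.
That is 9 commits.

9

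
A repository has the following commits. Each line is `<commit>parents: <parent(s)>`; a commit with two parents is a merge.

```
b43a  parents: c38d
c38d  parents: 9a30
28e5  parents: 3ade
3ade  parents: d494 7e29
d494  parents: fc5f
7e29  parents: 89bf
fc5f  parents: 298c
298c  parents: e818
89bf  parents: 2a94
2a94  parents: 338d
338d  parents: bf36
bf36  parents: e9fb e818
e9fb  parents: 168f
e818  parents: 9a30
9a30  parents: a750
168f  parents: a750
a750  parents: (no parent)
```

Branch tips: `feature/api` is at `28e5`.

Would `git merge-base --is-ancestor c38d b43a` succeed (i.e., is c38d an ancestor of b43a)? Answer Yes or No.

Yes

Ancestors of b43a (commits reachable by following parents): {9a30, a750, b43a, c38d}.
c38d is in that set, so it is an ancestor of b43a.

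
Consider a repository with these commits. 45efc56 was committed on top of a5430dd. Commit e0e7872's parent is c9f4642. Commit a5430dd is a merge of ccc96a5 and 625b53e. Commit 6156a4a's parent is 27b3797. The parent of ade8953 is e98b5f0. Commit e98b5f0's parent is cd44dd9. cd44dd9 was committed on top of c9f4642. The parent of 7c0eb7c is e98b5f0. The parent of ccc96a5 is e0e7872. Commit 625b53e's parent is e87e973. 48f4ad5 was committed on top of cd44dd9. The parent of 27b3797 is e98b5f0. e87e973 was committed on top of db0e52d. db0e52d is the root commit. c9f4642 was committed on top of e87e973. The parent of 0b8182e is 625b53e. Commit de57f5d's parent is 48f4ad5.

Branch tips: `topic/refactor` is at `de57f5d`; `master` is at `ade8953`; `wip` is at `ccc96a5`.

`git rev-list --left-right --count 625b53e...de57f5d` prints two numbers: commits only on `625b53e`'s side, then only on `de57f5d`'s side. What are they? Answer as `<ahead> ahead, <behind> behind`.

Reachable from 625b53e: {625b53e, db0e52d, e87e973}.
Reachable from de57f5d: {48f4ad5, c9f4642, cd44dd9, db0e52d, de57f5d, e87e973}.
Only in 625b53e's history (ahead): {625b53e} — 1.
Only in de57f5d's history (behind): {48f4ad5, c9f4642, cd44dd9, de57f5d} — 4.

1 ahead, 4 behind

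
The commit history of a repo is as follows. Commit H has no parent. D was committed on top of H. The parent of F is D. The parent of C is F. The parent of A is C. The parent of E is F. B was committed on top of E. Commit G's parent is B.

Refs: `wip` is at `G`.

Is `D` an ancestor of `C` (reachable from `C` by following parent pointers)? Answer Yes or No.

Ancestors of C (commits reachable by following parents): {C, D, F, H}.
D is in that set, so it is an ancestor of C.

Yes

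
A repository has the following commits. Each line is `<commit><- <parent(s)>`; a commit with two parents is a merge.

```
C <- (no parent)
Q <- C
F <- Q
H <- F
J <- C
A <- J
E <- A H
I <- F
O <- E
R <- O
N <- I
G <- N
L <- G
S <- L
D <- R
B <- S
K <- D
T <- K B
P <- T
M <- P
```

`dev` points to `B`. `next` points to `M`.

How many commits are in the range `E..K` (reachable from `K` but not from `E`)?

Reachable from K: {A, C, D, E, F, H, J, K, O, Q, R}.
Reachable from E: {A, C, E, F, H, J, Q}.
In K's history but not E's: {D, K, O, R} — 4 commits.

4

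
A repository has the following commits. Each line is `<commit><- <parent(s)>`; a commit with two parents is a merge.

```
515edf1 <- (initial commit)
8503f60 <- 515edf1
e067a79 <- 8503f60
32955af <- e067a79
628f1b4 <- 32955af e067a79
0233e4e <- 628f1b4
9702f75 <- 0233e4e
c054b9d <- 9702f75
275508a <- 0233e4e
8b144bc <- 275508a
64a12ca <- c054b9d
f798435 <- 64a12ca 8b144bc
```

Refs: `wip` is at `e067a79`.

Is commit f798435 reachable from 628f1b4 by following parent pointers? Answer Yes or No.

Ancestors of 628f1b4: {32955af, 515edf1, 628f1b4, 8503f60, e067a79}.
f798435 is not in that set, so it is not an ancestor of 628f1b4.

No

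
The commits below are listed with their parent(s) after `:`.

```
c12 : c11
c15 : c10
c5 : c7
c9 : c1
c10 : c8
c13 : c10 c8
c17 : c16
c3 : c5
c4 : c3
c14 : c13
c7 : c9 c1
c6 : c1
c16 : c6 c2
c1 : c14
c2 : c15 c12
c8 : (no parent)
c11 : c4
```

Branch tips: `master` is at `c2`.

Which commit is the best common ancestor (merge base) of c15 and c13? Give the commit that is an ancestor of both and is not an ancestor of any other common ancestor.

c10

Ancestors of c15: {c10, c15, c8}.
Ancestors of c13: {c10, c13, c8}.
Common ancestors: {c10, c8}.
Among these, c10 is not an ancestor of any other common ancestor — it is the merge base.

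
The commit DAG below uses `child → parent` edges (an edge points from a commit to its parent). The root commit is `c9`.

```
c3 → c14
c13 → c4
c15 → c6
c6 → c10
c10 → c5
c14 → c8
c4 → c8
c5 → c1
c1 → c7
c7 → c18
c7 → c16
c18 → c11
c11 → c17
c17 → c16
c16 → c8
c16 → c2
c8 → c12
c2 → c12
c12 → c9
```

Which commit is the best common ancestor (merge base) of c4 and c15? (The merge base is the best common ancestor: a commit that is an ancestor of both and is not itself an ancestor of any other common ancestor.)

c8

Ancestors of c4: {c12, c4, c8, c9}.
Ancestors of c15: {c1, c10, c11, c12, c15, c16, c17, c18, c2, c5, c6, c7, c8, c9}.
Common ancestors: {c12, c8, c9}.
Among these, c8 is not an ancestor of any other common ancestor — it is the merge base.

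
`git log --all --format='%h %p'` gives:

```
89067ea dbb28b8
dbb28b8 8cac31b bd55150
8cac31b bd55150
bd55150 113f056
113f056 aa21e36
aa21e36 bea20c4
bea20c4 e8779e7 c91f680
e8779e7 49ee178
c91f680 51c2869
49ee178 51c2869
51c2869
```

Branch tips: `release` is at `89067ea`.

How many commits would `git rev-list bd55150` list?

8

Walking parent pointers from bd55150: reachable set = {113f056, 49ee178, 51c2869, aa21e36, bd55150, bea20c4, c91f680, e8779e7}.
That is 8 commits.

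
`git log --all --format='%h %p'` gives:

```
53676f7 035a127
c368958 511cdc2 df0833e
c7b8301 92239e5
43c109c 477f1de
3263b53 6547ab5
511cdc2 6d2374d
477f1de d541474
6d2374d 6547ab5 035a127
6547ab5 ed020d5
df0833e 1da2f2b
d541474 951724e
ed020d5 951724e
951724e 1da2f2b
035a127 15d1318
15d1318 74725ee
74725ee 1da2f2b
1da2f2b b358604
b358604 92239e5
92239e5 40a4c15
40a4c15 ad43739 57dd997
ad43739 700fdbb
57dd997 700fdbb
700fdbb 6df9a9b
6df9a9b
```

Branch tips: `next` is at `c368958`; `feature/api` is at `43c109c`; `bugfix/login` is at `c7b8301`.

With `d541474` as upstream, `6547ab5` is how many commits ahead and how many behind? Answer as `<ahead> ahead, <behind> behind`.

Reachable from 6547ab5: {1da2f2b, 40a4c15, 57dd997, 6547ab5, 6df9a9b, 700fdbb, 92239e5, 951724e, ad43739, b358604, ed020d5}.
Reachable from d541474: {1da2f2b, 40a4c15, 57dd997, 6df9a9b, 700fdbb, 92239e5, 951724e, ad43739, b358604, d541474}.
Only in 6547ab5's history (ahead): {6547ab5, ed020d5} — 2.
Only in d541474's history (behind): {d541474} — 1.

2 ahead, 1 behind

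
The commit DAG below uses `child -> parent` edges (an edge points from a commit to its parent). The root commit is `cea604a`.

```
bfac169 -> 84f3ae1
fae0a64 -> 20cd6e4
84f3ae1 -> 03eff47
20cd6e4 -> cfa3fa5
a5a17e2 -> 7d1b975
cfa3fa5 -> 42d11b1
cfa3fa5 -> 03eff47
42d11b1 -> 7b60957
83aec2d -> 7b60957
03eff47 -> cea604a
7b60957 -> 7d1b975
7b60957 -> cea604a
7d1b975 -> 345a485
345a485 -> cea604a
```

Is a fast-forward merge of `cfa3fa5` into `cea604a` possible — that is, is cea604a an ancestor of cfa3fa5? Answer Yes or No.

A fast-forward from cea604a to cfa3fa5 is possible iff cea604a is an ancestor of cfa3fa5.
Ancestors of cfa3fa5: {03eff47, 345a485, 42d11b1, 7b60957, 7d1b975, cea604a, cfa3fa5}.
cea604a is among them, so fast-forward is possible.

Yes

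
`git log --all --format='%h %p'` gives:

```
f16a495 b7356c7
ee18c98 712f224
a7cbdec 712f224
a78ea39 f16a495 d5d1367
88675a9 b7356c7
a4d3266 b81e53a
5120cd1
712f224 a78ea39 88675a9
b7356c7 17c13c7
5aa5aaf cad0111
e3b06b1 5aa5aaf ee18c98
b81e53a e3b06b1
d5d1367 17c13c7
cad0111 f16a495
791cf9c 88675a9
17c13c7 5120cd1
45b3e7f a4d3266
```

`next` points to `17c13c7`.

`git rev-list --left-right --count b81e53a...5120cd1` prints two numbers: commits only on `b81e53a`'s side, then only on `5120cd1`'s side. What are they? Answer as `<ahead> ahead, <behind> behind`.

Reachable from b81e53a: {17c13c7, 5120cd1, 5aa5aaf, 712f224, 88675a9, a78ea39, b7356c7, b81e53a, cad0111, d5d1367, e3b06b1, ee18c98, f16a495}.
Reachable from 5120cd1: {5120cd1}.
Only in b81e53a's history (ahead): {17c13c7, 5aa5aaf, 712f224, 88675a9, a78ea39, b7356c7, b81e53a, cad0111, d5d1367, e3b06b1, ee18c98, f16a495} — 12.
Only in 5120cd1's history (behind): {} — 0.

12 ahead, 0 behind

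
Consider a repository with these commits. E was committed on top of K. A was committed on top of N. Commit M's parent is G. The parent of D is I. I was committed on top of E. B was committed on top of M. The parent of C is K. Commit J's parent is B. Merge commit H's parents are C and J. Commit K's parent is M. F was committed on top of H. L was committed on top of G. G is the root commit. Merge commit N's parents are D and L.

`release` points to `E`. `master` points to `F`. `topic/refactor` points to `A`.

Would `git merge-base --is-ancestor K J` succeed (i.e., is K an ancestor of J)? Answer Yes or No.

No

Ancestors of J: {B, G, J, M}.
K is not in that set, so it is not an ancestor of J.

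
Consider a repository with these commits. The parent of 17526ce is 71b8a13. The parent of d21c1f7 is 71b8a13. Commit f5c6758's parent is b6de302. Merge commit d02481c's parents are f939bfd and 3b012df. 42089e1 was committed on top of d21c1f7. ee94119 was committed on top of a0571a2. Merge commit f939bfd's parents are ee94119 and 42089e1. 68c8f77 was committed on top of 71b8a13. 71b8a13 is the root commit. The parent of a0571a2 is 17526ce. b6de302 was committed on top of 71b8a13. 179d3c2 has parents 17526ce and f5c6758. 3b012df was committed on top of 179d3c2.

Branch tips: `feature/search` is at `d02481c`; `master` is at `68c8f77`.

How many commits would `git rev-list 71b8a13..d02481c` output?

11

Reachable from d02481c: {17526ce, 179d3c2, 3b012df, 42089e1, 71b8a13, a0571a2, b6de302, d02481c, d21c1f7, ee94119, f5c6758, f939bfd}.
Reachable from 71b8a13: {71b8a13}.
In d02481c's history but not 71b8a13's: {17526ce, 179d3c2, 3b012df, 42089e1, a0571a2, b6de302, d02481c, d21c1f7, ee94119, f5c6758, f939bfd} — 11 commits.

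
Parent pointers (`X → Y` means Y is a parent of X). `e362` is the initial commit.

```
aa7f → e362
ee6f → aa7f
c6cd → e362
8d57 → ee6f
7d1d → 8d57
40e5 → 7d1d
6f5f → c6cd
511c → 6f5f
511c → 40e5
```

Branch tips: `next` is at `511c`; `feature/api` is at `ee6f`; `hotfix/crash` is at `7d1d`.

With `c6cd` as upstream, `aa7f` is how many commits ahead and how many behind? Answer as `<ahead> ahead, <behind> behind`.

Reachable from aa7f: {aa7f, e362}.
Reachable from c6cd: {c6cd, e362}.
Only in aa7f's history (ahead): {aa7f} — 1.
Only in c6cd's history (behind): {c6cd} — 1.

1 ahead, 1 behind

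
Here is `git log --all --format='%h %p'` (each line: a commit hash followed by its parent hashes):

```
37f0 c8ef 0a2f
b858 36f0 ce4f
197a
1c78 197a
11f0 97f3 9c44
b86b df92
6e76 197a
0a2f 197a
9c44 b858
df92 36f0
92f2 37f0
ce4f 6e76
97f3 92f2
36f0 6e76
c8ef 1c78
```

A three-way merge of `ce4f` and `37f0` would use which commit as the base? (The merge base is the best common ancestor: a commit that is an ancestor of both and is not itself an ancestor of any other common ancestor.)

Ancestors of ce4f: {197a, 6e76, ce4f}.
Ancestors of 37f0: {0a2f, 197a, 1c78, 37f0, c8ef}.
Common ancestors: {197a}.
The only common ancestor is 197a, so it is the merge base.

197a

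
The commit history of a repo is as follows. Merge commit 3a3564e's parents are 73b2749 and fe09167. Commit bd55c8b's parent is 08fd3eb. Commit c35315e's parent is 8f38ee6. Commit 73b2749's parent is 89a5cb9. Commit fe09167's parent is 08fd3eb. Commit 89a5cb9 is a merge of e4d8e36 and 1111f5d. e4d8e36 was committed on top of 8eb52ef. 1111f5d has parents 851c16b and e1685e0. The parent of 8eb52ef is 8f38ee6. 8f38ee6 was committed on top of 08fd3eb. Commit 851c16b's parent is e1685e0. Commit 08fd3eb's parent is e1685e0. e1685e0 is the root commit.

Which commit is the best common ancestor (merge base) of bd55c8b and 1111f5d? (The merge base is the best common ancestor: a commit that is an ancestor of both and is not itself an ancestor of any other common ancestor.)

Ancestors of bd55c8b: {08fd3eb, bd55c8b, e1685e0}.
Ancestors of 1111f5d: {1111f5d, 851c16b, e1685e0}.
Common ancestors: {e1685e0}.
The only common ancestor is e1685e0, so it is the merge base.

e1685e0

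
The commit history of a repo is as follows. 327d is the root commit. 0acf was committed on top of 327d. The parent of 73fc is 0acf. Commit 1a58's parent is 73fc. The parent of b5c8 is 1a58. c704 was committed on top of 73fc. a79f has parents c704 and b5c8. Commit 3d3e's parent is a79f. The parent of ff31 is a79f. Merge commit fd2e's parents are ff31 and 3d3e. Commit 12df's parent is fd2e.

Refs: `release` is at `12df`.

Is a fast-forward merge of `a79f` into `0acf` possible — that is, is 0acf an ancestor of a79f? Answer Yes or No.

A fast-forward from 0acf to a79f is possible iff 0acf is an ancestor of a79f.
Ancestors of a79f: {0acf, 1a58, 327d, 73fc, a79f, b5c8, c704}.
0acf is among them, so fast-forward is possible.

Yes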